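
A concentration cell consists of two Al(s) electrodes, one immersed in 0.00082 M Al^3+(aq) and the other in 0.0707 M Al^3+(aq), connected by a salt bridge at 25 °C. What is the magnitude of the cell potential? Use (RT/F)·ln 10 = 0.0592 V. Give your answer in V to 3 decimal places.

0.038 V

For a concentration cell E°cell = 0, since both electrodes use the same couple.
The compartment with the higher Al^3+(aq) concentration (0.0707 M) acts as the cathode; ions are reduced there and produced at the dilute (0.00082 M) anode.
With n = 3, Ecell = −(0.0592/3)·log([dilute]/[conc]) = −(0.0592/3)·log(0.00082/0.0707) = +0.038 V.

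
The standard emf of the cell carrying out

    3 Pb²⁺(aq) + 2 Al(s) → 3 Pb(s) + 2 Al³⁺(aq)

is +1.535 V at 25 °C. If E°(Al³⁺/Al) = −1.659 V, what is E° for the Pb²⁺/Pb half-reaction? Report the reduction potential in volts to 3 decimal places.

In the reaction as written the Pb²⁺/Pb couple is reduced (cathode) and Al³⁺/Al is oxidized (anode), so E°cell = E°(Pb²⁺/Pb) − E°(Al³⁺/Al).
E°(Pb²⁺/Pb) = E°cell + E°(anode) = +1.535 + (−1.659) = −0.124 V.

−0.124 V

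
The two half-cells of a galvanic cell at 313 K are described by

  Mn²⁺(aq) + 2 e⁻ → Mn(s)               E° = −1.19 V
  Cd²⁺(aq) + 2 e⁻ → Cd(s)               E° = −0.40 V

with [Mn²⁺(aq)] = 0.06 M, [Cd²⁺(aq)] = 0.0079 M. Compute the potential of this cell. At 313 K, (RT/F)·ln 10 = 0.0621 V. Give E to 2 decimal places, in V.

+0.76 V

Cd²⁺/Cd is reduced (cathode, E° = −0.40 V) and Mn²⁺/Mn is oxidized (anode).
E°cell = −0.40 − (−1.19) = +0.79 V, with n = 2 electrons transferred.
For the overall reaction Cd²⁺(aq) + Mn(s) → Cd(s) + Mn²⁺(aq), Q = [Mn²⁺(aq)] / [Cd²⁺(aq)] = 7.59, giving log Q = 0.881.
Applying E = E° − (RT ln10/nF)·log Q gives +0.79 − (0.0621/2)(0.881) = +0.76 V.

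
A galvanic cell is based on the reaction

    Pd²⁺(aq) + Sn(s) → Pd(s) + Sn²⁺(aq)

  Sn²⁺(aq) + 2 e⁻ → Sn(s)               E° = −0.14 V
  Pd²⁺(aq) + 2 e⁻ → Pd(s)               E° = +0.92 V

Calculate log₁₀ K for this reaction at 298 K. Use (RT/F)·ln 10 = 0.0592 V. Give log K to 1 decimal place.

log K = 35.8

The Pd²⁺/Pd couple is reduced (cathode); E°cell = +0.92 − (−0.14) = +1.06 V with n = 2.
At equilibrium E = 0, so log K = nE°cell / 0.0592 = (2)(+1.06) / 0.0592 = 35.8.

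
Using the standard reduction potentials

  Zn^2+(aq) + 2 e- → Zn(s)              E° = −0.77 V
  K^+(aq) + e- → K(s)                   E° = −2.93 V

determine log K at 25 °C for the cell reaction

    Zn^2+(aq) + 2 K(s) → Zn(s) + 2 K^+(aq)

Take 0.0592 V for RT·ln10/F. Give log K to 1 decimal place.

log K = 73.0

The Zn²⁺/Zn couple is reduced (cathode); E°cell = −0.77 − (−2.93) = +2.16 V with n = 2.
At equilibrium E = 0, so log K = nE°cell / 0.0592 = (2)(+2.16) / 0.0592 = 73.0.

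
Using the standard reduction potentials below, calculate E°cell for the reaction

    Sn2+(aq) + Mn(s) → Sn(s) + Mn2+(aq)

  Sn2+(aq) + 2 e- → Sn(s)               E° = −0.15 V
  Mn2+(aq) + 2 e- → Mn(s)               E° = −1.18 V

+1.03 V

In the reaction as written, Sn2+(aq) is reduced (cathode) and Mn2+(aq) is produced by oxidation at the anode.
E°cell = E°(cathode) − E°(anode) = −0.15 − (−1.18) = +1.03 V.
The positive value indicates the reaction is spontaneous as written.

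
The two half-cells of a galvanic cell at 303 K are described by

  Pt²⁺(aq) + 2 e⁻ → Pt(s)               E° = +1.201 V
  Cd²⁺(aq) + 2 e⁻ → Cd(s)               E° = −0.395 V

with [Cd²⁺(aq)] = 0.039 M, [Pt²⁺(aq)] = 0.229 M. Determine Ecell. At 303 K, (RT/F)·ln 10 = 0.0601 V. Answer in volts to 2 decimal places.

+1.62 V

Pt²⁺/Pt is reduced (cathode, E° = +1.201 V) and Cd²⁺/Cd is oxidized (anode).
E°cell = E°cat − E°an = +1.201 − (−0.395) = +1.596 V; n = 2.
Balancing gives Pt²⁺(aq) + Cd(s) → Pt(s) + Cd²⁺(aq); hence Q = [Cd²⁺(aq)] / [Pt²⁺(aq)] = 0.17 (log Q = −0.769).
By the Nernst equation, E = +1.596 − (0.0601/2)·(−0.769) = +1.62 V.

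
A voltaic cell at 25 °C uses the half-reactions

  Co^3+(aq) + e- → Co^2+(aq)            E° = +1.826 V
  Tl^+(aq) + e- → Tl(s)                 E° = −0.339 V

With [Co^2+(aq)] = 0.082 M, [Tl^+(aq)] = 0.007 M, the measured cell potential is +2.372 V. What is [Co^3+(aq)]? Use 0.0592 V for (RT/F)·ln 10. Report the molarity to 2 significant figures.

With Co³⁺/Co²⁺ at the cathode and Tl⁺/Tl at the anode, E°cell = +1.826 − (−0.339) = +2.165 V (n = 1).
From the Nernst equation, log Q = n(E° − E)/0.0592 = 1·(+2.165 − (+2.372))/0.0592 = −3.497.
For Co^3+(aq) + Tl(s) → Co^2+(aq) + Tl^+(aq), the reaction quotient is Q = ([Co^2+(aq)]·[Tl^+(aq)]) / [Co^3+(aq)].
Substituting the known concentrations and solving, log [Co^3+(aq)] = 0.256 and [Co^3+(aq)] = 1.8 M.

1.8 M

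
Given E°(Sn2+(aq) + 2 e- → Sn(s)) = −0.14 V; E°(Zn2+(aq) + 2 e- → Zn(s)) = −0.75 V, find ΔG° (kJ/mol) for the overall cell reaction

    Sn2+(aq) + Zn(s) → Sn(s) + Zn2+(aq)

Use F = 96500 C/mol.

In the reaction as written Sn2+(aq) is reduced, so the Sn²⁺/Sn couple is the cathode and Zn²⁺/Zn is the anode.
E°cell = −0.14 − (−0.75) = +0.61 V; balancing electrons gives n = 2.
ΔG° = −nFE°cell = −(2)(96500)(+0.61) J/mol = −118 kJ/mol.

−118 kJ/mol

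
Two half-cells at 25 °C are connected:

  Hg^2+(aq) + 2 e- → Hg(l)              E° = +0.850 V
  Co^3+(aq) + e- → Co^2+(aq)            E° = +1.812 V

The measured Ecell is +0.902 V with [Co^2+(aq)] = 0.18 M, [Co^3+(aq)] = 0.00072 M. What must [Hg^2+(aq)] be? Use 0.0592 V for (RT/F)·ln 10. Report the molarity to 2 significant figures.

With Co³⁺/Co²⁺ at the cathode and Hg²⁺/Hg at the anode, E°cell = +1.812 − (+0.850) = +0.962 V (n = 2).
Rearranging E = E° − (0.0592/n)·log Q gives log Q = 2(+0.962 − (+0.902))/0.0592 = 2.027.
Balancing electrons gives 2 Co^3+(aq) + Hg(l) → 2 Co^2+(aq) + Hg^2+(aq); thus Q = ([Co^2+(aq)]^2·[Hg^2+(aq)]) / [Co^3+(aq)]^2.
Isolating [Hg^2+(aq)] in Q = 10^{2.027} yields log [Hg^2+(aq)] = −2.769, i.e. 0.0017 M.

0.0017 M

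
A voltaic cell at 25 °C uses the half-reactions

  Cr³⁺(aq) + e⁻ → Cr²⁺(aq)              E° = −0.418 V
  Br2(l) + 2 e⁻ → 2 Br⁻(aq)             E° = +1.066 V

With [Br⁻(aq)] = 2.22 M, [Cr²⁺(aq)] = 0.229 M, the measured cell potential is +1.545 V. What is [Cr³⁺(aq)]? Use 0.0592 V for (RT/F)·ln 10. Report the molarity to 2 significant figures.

0.0096 M

Br₂/Br⁻ is the cathode (higher E°); E°cell = +1.066 − (−0.418) = +1.484 V with n = 2.
Since E = E° − (0.0592/n)·log Q, log Q = n(E° − E)/0.0592 = −2.061.
The balanced reaction is Br2(l) + 2 Cr²⁺(aq) → 2 Br⁻(aq) + 2 Cr³⁺(aq), so Q = ([Br⁻(aq)]^2·[Cr³⁺(aq)]^2) / [Cr²⁺(aq)]^2.
Substituting the known concentrations and solving, log [Cr³⁺(aq)] = −2.017 and [Cr³⁺(aq)] = 0.0096 M.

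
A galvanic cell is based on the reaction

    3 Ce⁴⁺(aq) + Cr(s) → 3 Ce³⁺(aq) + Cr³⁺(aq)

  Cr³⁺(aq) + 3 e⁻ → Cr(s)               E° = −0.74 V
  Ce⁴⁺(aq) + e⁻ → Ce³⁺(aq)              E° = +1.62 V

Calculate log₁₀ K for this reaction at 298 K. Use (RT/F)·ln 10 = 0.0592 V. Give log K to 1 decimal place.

log K = 119.6

The Ce⁴⁺/Ce³⁺ couple is reduced (cathode); E°cell = +1.62 − (−0.74) = +2.36 V with n = 3.
At equilibrium E = 0, so log K = nE°cell / 0.0592 = (3)(+2.36) / 0.0592 = 119.6.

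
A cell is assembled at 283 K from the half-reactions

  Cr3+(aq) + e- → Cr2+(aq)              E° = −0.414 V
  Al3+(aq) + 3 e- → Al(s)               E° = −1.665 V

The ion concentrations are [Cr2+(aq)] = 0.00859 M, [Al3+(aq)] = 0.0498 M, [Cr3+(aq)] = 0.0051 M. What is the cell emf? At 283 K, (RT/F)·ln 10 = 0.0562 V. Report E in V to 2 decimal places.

+1.26 V

Cr³⁺/Cr²⁺ is reduced (cathode, E° = −0.414 V) and Al³⁺/Al is oxidized (anode).
The standard potential is −0.414 − (−1.665) = +1.251 V and the balanced reaction transfers n = 3 electrons.
Balancing gives 3 Cr3+(aq) + Al(s) → 3 Cr2+(aq) + Al3+(aq); hence Q = ([Cr2+(aq)]^3·[Al3+(aq)]) / [Cr3+(aq)]^3 = 0.238 (log Q = −0.624).
Applying E = E° − (RT ln10/nF)·log Q gives +1.251 − (0.0562/3)(−0.624) = +1.26 V.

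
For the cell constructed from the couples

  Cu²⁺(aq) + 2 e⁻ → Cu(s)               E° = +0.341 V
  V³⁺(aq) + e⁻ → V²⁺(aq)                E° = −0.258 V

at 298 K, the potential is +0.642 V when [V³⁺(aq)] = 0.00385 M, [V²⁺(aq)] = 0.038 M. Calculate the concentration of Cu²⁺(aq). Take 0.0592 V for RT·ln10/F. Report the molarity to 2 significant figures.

0.29 M

Cu²⁺/Cu is the cathode (higher E°); E°cell = +0.341 − (−0.258) = +0.599 V with n = 2.
Rearranging E = E° − (0.0592/n)·log Q gives log Q = 2(+0.599 − (+0.642))/0.0592 = −1.453.
Balancing electrons gives Cu²⁺(aq) + 2 V²⁺(aq) → Cu(s) + 2 V³⁺(aq); thus Q = [V³⁺(aq)]^2 / ([Cu²⁺(aq)]·[V²⁺(aq)]^2).
Substituting the known concentrations and solving, log [Cu²⁺(aq)] = −0.536 and [Cu²⁺(aq)] = 0.29 M.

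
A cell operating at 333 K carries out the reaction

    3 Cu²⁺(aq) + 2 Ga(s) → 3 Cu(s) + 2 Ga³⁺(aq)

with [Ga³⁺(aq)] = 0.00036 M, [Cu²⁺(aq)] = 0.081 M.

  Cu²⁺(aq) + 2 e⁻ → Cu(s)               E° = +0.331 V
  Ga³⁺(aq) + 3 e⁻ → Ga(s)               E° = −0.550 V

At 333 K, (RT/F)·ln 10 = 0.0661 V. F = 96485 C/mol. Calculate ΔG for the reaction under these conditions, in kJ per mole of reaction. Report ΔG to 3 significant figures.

The standard cell potential is +0.331 − (−0.550) = +0.881 V, with n = 6 electrons in the balanced equation.
The reaction quotient is [Ga³⁺(aq)]^2 / [Cu²⁺(aq)]^3 = 0.000244; by Nernst, E = +0.881 − (0.0661/6)(−3.613) = +0.9208 V.
Then ΔG = −nFE = −6 × 96485 × +0.9208 J/mol = −533 kJ/mol.

−533 kJ/mol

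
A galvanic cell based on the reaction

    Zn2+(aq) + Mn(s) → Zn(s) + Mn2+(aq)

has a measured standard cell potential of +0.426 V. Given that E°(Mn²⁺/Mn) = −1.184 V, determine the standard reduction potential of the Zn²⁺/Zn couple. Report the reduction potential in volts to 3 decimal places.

In the reaction as written the Zn²⁺/Zn couple is reduced (cathode) and Mn²⁺/Mn is oxidized (anode), so E°cell = E°(Zn²⁺/Zn) − E°(Mn²⁺/Mn).
E°(Zn²⁺/Zn) = E°cell + E°(anode) = +0.426 + (−1.184) = −0.758 V.

−0.758 V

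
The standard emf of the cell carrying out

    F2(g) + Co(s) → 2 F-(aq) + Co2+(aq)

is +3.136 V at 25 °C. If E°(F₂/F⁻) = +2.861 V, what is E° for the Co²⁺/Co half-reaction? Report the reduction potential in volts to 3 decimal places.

In the reaction as written the F₂/F⁻ couple is reduced (cathode) and Co²⁺/Co is oxidized (anode), so E°cell = E°(F₂/F⁻) − E°(Co²⁺/Co).
E°(Co²⁺/Co) = E°(cathode) − E°cell = +2.861 − (+3.136) = −0.275 V.

−0.275 V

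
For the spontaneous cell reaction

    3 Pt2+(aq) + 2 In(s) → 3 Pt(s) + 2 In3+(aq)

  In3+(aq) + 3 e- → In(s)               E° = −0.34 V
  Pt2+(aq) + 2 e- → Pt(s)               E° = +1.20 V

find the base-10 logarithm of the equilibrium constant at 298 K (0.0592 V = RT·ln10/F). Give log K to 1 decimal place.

log K = 156.1

The Pt²⁺/Pt couple is reduced (cathode); E°cell = +1.20 − (−0.34) = +1.54 V with n = 6.
At equilibrium E = 0, so log K = nE°cell / 0.0592 = (6)(+1.54) / 0.0592 = 156.1.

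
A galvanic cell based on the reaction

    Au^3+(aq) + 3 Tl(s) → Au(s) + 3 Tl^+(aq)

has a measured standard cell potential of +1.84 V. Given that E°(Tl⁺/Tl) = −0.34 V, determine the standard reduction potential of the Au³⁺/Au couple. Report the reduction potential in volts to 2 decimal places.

+1.50 V

In the reaction as written the Au³⁺/Au couple is reduced (cathode) and Tl⁺/Tl is oxidized (anode), so E°cell = E°(Au³⁺/Au) − E°(Tl⁺/Tl).
E°(Au³⁺/Au) = E°cell + E°(anode) = +1.84 + (−0.34) = +1.50 V.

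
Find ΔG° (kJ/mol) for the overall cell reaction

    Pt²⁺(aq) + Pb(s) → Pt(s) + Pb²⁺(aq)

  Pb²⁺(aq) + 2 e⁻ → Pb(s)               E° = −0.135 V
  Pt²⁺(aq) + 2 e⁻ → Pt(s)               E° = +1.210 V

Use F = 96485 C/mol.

−260 kJ/mol

In the reaction as written Pt²⁺(aq) is reduced, so the Pt²⁺/Pt couple is the cathode and Pb²⁺/Pb is the anode.
E°cell = +1.210 − (−0.135) = +1.345 V; balancing electrons gives n = 2.
ΔG° = −nFE°cell = −(2)(96485)(+1.345) J/mol = −260 kJ/mol.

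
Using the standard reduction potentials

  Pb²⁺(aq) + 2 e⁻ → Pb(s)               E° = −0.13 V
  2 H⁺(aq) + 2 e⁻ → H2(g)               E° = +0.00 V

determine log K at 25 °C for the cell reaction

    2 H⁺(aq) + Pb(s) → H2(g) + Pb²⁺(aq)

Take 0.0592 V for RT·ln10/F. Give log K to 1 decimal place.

The 2H⁺/H₂ couple is reduced (cathode); E°cell = +0.00 − (−0.13) = +0.13 V with n = 2.
At equilibrium E = 0, so log K = nE°cell / 0.0592 = (2)(+0.13) / 0.0592 = 4.4.

log K = 4.4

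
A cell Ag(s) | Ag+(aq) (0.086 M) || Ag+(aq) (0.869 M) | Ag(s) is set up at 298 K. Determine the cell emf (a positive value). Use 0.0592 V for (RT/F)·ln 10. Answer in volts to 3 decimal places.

For a concentration cell E°cell = 0, since both electrodes use the same couple.
The compartment with the higher Ag+(aq) concentration (0.869 M) acts as the cathode; ions are reduced there and produced at the dilute (0.086 M) anode.
With n = 1, Ecell = −(0.0592/1)·log([dilute]/[conc]) = −(0.0592/1)·log(0.086/0.869) = +0.059 V.

0.059 V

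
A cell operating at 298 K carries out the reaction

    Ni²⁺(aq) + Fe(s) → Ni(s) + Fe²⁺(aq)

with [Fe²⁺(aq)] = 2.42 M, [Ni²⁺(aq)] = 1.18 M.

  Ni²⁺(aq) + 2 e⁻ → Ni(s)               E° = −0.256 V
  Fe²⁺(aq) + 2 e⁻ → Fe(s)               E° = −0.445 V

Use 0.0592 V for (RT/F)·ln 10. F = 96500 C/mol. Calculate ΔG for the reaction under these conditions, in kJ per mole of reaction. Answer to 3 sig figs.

−34.7 kJ/mol

E°cell = −0.256 − (−0.445) = +0.189 V; the balanced reaction transfers n = 2 electrons.
Q = [Fe²⁺(aq)] / [Ni²⁺(aq)] = 2.05, so log Q = 0.312 and E = +0.189 − (0.0592/2)(0.312) = +0.1798 V.
ΔG = −nFE = −(2)(96500)(+0.1798) J/mol = −34.7 kJ/mol.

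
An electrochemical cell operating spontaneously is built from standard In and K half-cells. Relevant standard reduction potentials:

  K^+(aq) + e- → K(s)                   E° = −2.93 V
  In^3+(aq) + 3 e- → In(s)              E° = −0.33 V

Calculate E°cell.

+2.60 V

The In³⁺/In couple has the higher E°, so In ion is reduced (cathode) and K is oxidized (anode).
E°cell = E°(cathode) − E°(anode) = −0.33 − (−2.93) = +2.60 V.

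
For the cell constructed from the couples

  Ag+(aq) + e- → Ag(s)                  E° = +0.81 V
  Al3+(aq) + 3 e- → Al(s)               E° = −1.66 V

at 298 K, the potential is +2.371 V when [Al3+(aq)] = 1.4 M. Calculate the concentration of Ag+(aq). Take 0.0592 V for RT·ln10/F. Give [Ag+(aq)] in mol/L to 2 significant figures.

0.024 M

The Ag⁺/Ag couple has the larger reduction potential, so it is the cathode: E°cell = +0.81 − (−1.66) = +2.47 V and n = 3.
Since E = E° − (0.0592/n)·log Q, log Q = n(E° − E)/0.0592 = 5.017.
The balanced reaction is 3 Ag+(aq) + Al(s) → 3 Ag(s) + Al3+(aq), so Q = [Al3+(aq)] / [Ag+(aq)]^3.
Solving for the unknown gives log [Ag+(aq)] = −1.624, so [Ag+(aq)] ≈ 0.024 M.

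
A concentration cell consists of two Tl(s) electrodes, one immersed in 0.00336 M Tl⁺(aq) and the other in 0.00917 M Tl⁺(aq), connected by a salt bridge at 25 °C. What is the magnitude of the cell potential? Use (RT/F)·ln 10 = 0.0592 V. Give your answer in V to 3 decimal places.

0.026 V

For a concentration cell E°cell = 0, since both electrodes use the same couple.
The compartment with the higher Tl⁺(aq) concentration (0.00917 M) acts as the cathode; ions are reduced there and produced at the dilute (0.00336 M) anode.
With n = 1, Ecell = −(0.0592/1)·log([dilute]/[conc]) = −(0.0592/1)·log(0.00336/0.00917) = +0.026 V.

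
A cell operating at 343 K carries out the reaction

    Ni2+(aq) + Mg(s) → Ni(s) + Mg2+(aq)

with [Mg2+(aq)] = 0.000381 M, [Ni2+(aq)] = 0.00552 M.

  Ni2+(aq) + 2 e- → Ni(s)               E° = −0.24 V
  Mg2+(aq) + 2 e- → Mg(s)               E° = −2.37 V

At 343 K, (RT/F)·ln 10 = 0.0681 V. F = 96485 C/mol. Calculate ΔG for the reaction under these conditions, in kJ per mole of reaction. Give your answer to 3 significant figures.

−419 kJ/mol

The standard cell potential is −0.24 − (−2.37) = +2.13 V, with n = 2 electrons in the balanced equation.
The reaction quotient is [Mg2+(aq)] / [Ni2+(aq)] = 0.069; by Nernst, E = +2.13 − (0.0681/2)(−1.161) = +2.1695 V.
Finally ΔG = −nFE = −(2)(96485 C/mol)(+2.1695 V) = −419 kJ/mol.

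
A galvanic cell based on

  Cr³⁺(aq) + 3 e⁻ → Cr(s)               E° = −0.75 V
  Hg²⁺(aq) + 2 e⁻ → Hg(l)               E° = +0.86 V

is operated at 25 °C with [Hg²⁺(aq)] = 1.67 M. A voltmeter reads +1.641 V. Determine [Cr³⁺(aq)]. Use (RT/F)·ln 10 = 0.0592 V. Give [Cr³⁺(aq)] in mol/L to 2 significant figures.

With Hg²⁺/Hg at the cathode and Cr³⁺/Cr at the anode, E°cell = +0.86 − (−0.75) = +1.61 V (n = 6).
Rearranging E = E° − (0.0592/n)·log Q gives log Q = 6(+1.61 − (+1.641))/0.0592 = −3.142.
For 3 Hg²⁺(aq) + 2 Cr(s) → 3 Hg(l) + 2 Cr³⁺(aq), the reaction quotient is Q = [Cr³⁺(aq)]^2 / [Hg²⁺(aq)]^3.
Substituting the known concentrations and solving, log [Cr³⁺(aq)] = −1.237 and [Cr³⁺(aq)] = 0.058 M.

0.058 M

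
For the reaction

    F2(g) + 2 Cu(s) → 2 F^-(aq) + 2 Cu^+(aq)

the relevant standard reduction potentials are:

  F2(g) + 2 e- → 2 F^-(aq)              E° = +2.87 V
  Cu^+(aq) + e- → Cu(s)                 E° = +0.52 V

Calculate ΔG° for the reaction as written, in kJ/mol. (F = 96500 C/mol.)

In the reaction as written F2(g) is reduced, so the F₂/F⁻ couple is the cathode and Cu⁺/Cu is the anode.
E°cell = +2.87 − (+0.52) = +2.35 V; balancing electrons gives n = 2.
ΔG° = −nFE°cell = −(2)(96500)(+2.35) J/mol = −454 kJ/mol.

−454 kJ/mol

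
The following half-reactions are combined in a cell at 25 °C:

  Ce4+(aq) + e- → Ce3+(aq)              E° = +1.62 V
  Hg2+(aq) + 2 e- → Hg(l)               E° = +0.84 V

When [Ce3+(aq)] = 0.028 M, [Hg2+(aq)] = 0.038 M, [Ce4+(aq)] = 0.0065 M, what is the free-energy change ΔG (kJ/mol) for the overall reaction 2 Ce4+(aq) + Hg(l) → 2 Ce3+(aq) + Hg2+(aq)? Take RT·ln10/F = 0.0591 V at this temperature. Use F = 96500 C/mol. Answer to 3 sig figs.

The standard cell potential is +1.62 − (+0.84) = +0.78 V, with n = 2 electrons in the balanced equation.
The reaction quotient is ([Ce3+(aq)]^2·[Hg2+(aq)]) / [Ce4+(aq)]^2 = 0.705; by Nernst, E = +0.78 − (0.0591/2)(−0.152) = +0.7845 V.
ΔG = −nFE = −(2)(96500)(+0.7845) J/mol = −151 kJ/mol.

−151 kJ/mol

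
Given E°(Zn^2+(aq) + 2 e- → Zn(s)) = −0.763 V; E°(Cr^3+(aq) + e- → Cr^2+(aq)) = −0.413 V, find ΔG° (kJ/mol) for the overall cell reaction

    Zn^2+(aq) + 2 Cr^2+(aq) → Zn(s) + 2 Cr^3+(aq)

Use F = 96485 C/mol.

In the reaction as written Zn^2+(aq) is reduced, so the Zn²⁺/Zn couple is the cathode and Cr³⁺/Cr²⁺ is the anode.
E°cell = −0.763 − (−0.413) = −0.350 V; balancing electrons gives n = 2.
ΔG° = −nFE°cell = −(2)(96485)(−0.350) J/mol = +67.5 kJ/mol.

+67.5 kJ/mol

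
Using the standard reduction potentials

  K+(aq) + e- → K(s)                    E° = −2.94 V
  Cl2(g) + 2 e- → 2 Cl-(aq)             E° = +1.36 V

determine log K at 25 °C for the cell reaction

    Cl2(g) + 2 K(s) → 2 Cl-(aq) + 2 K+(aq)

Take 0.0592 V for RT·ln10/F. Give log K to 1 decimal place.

The Cl₂/Cl⁻ couple is reduced (cathode); E°cell = +1.36 − (−2.94) = +4.30 V with n = 2.
At equilibrium E = 0, so log K = nE°cell / 0.0592 = (2)(+4.30) / 0.0592 = 145.3.

log K = 145.3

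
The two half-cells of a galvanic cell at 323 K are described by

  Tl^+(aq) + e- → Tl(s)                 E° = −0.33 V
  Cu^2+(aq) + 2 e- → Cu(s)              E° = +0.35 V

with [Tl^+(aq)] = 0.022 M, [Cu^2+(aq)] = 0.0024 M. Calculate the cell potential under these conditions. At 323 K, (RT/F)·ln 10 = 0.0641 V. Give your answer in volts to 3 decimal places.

The Cu²⁺/Cu couple has the more positive E°, so it is the cathode; Tl⁺/Tl is the anode.
The standard potential is +0.35 − (−0.33) = +0.68 V and the balanced reaction transfers n = 2 electrons.
Balancing gives Cu^2+(aq) + 2 Tl(s) → Cu(s) + 2 Tl^+(aq); hence Q = [Tl^+(aq)]^2 / [Cu^2+(aq)] = 0.202 (log Q = −0.695).
Applying E = E° − (RT ln10/nF)·log Q gives +0.68 − (0.0641/2)(−0.695) = +0.702 V.

+0.702 V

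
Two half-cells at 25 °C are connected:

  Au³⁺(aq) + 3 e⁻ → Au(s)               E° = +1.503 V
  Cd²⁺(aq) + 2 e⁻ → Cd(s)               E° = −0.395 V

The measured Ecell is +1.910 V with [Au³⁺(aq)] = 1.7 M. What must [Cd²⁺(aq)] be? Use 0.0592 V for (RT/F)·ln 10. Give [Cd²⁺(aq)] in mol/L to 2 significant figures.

0.56 M

Au³⁺/Au is the cathode (higher E°); E°cell = +1.503 − (−0.395) = +1.898 V with n = 6.
Rearranging E = E° − (0.0592/n)·log Q gives log Q = 6(+1.898 − (+1.910))/0.0592 = −1.216.
The balanced reaction is 2 Au³⁺(aq) + 3 Cd(s) → 2 Au(s) + 3 Cd²⁺(aq), so Q = [Cd²⁺(aq)]^3 / [Au³⁺(aq)]^2.
Substituting the known concentrations and solving, log [Cd²⁺(aq)] = −0.252 and [Cd²⁺(aq)] = 0.56 M.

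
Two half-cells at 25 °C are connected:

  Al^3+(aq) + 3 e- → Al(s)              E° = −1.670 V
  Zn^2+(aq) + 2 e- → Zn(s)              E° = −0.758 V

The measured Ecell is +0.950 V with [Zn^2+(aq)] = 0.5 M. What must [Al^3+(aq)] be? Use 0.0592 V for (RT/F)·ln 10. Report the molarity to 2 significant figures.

0.0042 M

With Zn²⁺/Zn at the cathode and Al³⁺/Al at the anode, E°cell = −0.758 − (−1.670) = +0.912 V (n = 6).
Rearranging E = E° − (0.0592/n)·log Q gives log Q = 6(+0.912 − (+0.950))/0.0592 = −3.851.
Balancing electrons gives 3 Zn^2+(aq) + 2 Al(s) → 3 Zn(s) + 2 Al^3+(aq); thus Q = [Al^3+(aq)]^2 / [Zn^2+(aq)]^3.
Solving for the unknown gives log [Al^3+(aq)] = −2.377, so [Al^3+(aq)] ≈ 0.0042 M.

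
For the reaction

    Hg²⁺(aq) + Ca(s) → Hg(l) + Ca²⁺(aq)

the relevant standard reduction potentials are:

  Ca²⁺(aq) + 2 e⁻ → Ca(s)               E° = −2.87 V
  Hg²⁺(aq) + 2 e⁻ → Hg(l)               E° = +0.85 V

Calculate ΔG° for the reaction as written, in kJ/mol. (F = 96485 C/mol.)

−718 kJ/mol

In the reaction as written Hg²⁺(aq) is reduced, so the Hg²⁺/Hg couple is the cathode and Ca²⁺/Ca is the anode.
E°cell = +0.85 − (−2.87) = +3.72 V; balancing electrons gives n = 2.
ΔG° = −nFE°cell = −(2)(96485)(+3.72) J/mol = −718 kJ/mol.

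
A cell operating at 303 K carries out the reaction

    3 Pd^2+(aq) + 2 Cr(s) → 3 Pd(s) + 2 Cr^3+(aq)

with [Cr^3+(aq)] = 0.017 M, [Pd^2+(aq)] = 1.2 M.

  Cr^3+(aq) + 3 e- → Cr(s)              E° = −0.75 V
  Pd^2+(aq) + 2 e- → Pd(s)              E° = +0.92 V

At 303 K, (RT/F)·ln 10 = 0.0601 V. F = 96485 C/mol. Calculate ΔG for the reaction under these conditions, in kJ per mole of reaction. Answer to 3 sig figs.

With Pd²⁺/Pd reduced at the cathode, E°cell = +0.92 − (−0.75) = +1.67 V and n = 6.
Here Q = [Cr^3+(aq)]^2 / [Pd^2+(aq)]^3 = 0.000167 (log Q = −3.777), giving E = +1.67 − (0.0601/6)·(−3.777) = +1.7078 V.
Then ΔG = −nFE = −6 × 96485 × +1.7078 J/mol = −989 kJ/mol.

−989 kJ/mol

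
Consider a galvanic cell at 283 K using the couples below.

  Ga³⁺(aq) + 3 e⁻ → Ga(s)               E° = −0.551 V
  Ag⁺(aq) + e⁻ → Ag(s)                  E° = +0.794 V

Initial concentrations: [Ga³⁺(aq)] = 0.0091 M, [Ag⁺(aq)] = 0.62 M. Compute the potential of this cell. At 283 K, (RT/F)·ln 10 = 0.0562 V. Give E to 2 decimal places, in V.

+1.37 V

The Ag⁺/Ag couple has the more positive E°, so it is the cathode; Ga³⁺/Ga is the anode.
E°cell = +0.794 − (−0.551) = +1.345 V, with n = 3 electrons transferred.
Balancing gives 3 Ag⁺(aq) + Ga(s) → 3 Ag(s) + Ga³⁺(aq); hence Q = [Ga³⁺(aq)] / [Ag⁺(aq)]^3 = 0.0382 (log Q = −1.418).
Applying E = E° − (RT ln10/nF)·log Q gives +1.345 − (0.0562/3)(−1.418) = +1.37 V.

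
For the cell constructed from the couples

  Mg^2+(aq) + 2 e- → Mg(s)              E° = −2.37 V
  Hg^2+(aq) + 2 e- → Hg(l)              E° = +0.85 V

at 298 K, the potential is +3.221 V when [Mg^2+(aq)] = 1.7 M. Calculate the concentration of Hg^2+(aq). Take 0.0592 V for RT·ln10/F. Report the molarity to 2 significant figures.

1.8 M

Hg²⁺/Hg is the cathode (higher E°); E°cell = +0.85 − (−2.37) = +3.22 V with n = 2.
Rearranging E = E° − (0.0592/n)·log Q gives log Q = 2(+3.22 − (+3.221))/0.0592 = −0.034.
Balancing electrons gives Hg^2+(aq) + Mg(s) → Hg(l) + Mg^2+(aq); thus Q = [Mg^2+(aq)] / [Hg^2+(aq)].
Substituting the known concentrations and solving, log [Hg^2+(aq)] = 0.264 and [Hg^2+(aq)] = 1.8 M.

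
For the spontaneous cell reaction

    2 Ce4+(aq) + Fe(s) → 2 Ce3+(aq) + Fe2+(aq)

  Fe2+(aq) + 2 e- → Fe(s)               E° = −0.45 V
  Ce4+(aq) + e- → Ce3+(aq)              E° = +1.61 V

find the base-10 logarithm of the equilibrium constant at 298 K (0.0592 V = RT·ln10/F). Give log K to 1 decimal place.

log K = 69.6

The Ce⁴⁺/Ce³⁺ couple is reduced (cathode); E°cell = +1.61 − (−0.45) = +2.06 V with n = 2.
At equilibrium E = 0, so log K = nE°cell / 0.0592 = (2)(+2.06) / 0.0592 = 69.6.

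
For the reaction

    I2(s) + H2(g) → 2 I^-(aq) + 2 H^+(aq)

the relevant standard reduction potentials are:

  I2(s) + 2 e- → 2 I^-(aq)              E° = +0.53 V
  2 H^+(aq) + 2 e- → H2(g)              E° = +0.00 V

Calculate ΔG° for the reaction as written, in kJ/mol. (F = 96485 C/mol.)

In the reaction as written I2(s) is reduced, so the I₂/I⁻ couple is the cathode and 2H⁺/H₂ is the anode.
E°cell = +0.53 − (+0.00) = +0.53 V; balancing electrons gives n = 2.
ΔG° = −nFE°cell = −(2)(96485)(+0.53) J/mol = −102 kJ/mol.

−102 kJ/mol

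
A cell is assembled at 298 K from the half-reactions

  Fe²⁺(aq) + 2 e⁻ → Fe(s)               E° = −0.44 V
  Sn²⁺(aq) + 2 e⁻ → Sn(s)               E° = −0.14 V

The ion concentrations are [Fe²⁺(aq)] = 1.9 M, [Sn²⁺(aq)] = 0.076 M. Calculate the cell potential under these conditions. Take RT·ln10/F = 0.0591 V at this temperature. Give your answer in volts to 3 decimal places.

+0.259 V

Since E°(Sn²⁺/Sn) > E°(Fe²⁺/Fe), Sn²⁺/Sn serves as the cathode.
E°cell = −0.14 − (−0.44) = +0.30 V, with n = 2 electrons transferred.
For the overall reaction Sn²⁺(aq) + Fe(s) → Sn(s) + Fe²⁺(aq), Q = [Fe²⁺(aq)] / [Sn²⁺(aq)] = 25, giving log Q = 1.398.
By the Nernst equation, E = +0.30 − (0.0591/2)·(1.398) = +0.259 V.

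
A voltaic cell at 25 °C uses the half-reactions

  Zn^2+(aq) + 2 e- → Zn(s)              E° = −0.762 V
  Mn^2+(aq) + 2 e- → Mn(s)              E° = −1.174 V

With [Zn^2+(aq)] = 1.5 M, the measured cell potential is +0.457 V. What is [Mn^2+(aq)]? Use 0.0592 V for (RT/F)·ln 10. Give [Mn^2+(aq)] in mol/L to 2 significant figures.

The Zn²⁺/Zn couple has the larger reduction potential, so it is the cathode: E°cell = −0.762 − (−1.174) = +0.412 V and n = 2.
Rearranging E = E° − (0.0592/n)·log Q gives log Q = 2(+0.412 − (+0.457))/0.0592 = −1.520.
The balanced reaction is Zn^2+(aq) + Mn(s) → Zn(s) + Mn^2+(aq), so Q = [Mn^2+(aq)] / [Zn^2+(aq)].
Substituting the known concentrations and solving, log [Mn^2+(aq)] = −1.344 and [Mn^2+(aq)] = 0.045 M.

0.045 M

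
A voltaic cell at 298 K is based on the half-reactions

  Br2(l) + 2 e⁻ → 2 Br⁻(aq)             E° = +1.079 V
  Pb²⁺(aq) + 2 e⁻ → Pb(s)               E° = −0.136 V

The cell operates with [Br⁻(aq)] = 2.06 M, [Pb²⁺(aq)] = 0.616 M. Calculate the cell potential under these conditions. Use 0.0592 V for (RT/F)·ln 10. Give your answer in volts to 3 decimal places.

Since E°(Br₂/Br⁻) > E°(Pb²⁺/Pb), Br₂/Br⁻ serves as the cathode.
E°cell = E°cat − E°an = +1.079 − (−0.136) = +1.215 V; n = 2.
For the overall reaction Br2(l) + Pb(s) → 2 Br⁻(aq) + Pb²⁺(aq), Q = [Br⁻(aq)]^2·[Pb²⁺(aq)] = 2.61, giving log Q = 0.417.
E = E° − (0.0592/n)·log Q = +1.215 − (0.0592/2)(0.417) = +1.203 V.

+1.203 V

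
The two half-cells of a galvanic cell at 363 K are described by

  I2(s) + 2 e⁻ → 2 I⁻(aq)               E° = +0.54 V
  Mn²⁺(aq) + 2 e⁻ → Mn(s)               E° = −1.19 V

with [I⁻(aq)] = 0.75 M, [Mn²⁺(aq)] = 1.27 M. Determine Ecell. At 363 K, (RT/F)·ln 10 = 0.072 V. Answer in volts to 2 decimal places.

Since E°(I₂/I⁻) > E°(Mn²⁺/Mn), I₂/I⁻ serves as the cathode.
The standard potential is +0.54 − (−1.19) = +1.73 V and the balanced reaction transfers n = 2 electrons.
The balanced reaction is I2(s) + Mn(s) → 2 I⁻(aq) + Mn²⁺(aq), so Q = [I⁻(aq)]^2·[Mn²⁺(aq)] = 0.714 and log Q = −0.146.
Applying E = E° − (RT ln10/nF)·log Q gives +1.73 − (0.072/2)(−0.146) = +1.74 V.

+1.74 V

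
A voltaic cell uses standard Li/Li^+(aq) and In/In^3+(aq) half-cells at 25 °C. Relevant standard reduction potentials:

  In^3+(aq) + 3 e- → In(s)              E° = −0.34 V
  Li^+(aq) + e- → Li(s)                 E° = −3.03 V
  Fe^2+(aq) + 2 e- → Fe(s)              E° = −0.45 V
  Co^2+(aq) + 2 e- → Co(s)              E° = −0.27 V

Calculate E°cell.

+2.69 V

Of the two couples in this cell, the one with the more positive reduction potential is reduced at the cathode: here that is In³⁺/In (−0.34 V); Li⁺/Li (−3.03 V) is the anode.
E°cell = E°(cathode) − E°(anode) = −0.34 − (−3.03) = +2.69 V.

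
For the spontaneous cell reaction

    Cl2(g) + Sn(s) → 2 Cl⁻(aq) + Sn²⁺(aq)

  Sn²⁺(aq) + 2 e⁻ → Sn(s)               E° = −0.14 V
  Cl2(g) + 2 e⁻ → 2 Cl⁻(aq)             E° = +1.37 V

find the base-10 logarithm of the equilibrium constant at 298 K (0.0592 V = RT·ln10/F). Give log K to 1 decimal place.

The Cl₂/Cl⁻ couple is reduced (cathode); E°cell = +1.37 − (−0.14) = +1.51 V with n = 2.
At equilibrium E = 0, so log K = nE°cell / 0.0592 = (2)(+1.51) / 0.0592 = 51.0.

log K = 51.0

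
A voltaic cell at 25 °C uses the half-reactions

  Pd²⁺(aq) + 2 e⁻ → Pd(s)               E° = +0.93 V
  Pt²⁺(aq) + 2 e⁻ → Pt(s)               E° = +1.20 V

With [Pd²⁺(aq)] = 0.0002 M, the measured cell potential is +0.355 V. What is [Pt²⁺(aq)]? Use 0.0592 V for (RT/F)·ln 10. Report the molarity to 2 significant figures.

Pt²⁺/Pt is the cathode (higher E°); E°cell = +1.20 − (+0.93) = +0.27 V with n = 2.
From the Nernst equation, log Q = n(E° − E)/0.0592 = 2·(+0.27 − (+0.355))/0.0592 = −2.872.
Balancing electrons gives Pt²⁺(aq) + Pd(s) → Pt(s) + Pd²⁺(aq); thus Q = [Pd²⁺(aq)] / [Pt²⁺(aq)].
Substituting the known concentrations and solving, log [Pt²⁺(aq)] = −0.827 and [Pt²⁺(aq)] = 0.15 M.

0.15 M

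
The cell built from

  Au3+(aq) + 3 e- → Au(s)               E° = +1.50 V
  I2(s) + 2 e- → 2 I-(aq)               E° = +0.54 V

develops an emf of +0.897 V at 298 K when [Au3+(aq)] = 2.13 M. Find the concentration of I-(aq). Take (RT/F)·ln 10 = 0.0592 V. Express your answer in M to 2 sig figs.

0.067 M

With Au³⁺/Au at the cathode and I₂/I⁻ at the anode, E°cell = +1.50 − (+0.54) = +0.96 V (n = 6).
From the Nernst equation, log Q = n(E° − E)/0.0592 = 6·(+0.96 − (+0.897))/0.0592 = 6.385.
Balancing electrons gives 2 Au3+(aq) + 6 I-(aq) → 2 Au(s) + 3 I2(s); thus Q = 1 / ([Au3+(aq)]^2·[I-(aq)]^6).
Solving for the unknown gives log [I-(aq)] = −1.174, so [I-(aq)] ≈ 0.067 M.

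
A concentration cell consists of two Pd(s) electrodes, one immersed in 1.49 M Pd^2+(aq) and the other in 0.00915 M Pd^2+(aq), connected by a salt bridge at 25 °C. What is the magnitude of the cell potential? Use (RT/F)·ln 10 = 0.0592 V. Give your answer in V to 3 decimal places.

For a concentration cell E°cell = 0, since both electrodes use the same couple.
The compartment with the higher Pd^2+(aq) concentration (1.49 M) acts as the cathode; ions are reduced there and produced at the dilute (0.00915 M) anode.
With n = 2, Ecell = −(0.0592/2)·log([dilute]/[conc]) = −(0.0592/2)·log(0.00915/1.49) = +0.065 V.

0.065 V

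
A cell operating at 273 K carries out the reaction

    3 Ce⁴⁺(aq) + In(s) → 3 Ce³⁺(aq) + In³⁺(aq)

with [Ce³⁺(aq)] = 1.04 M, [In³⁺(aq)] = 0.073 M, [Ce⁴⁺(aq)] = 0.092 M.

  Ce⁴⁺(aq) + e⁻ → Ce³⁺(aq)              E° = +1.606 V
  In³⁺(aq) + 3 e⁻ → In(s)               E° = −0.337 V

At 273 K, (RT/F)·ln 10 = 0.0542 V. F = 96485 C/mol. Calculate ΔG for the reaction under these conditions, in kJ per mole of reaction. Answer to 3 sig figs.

−552 kJ/mol

The standard cell potential is +1.606 − (−0.337) = +1.943 V, with n = 3 electrons in the balanced equation.
The reaction quotient is ([Ce³⁺(aq)]^3·[In³⁺(aq)]) / [Ce⁴⁺(aq)]^3 = 105; by Nernst, E = +1.943 − (0.0542/3)(2.023) = +1.9065 V.
Finally ΔG = −nFE = −(3)(96485 C/mol)(+1.9065 V) = −552 kJ/mol.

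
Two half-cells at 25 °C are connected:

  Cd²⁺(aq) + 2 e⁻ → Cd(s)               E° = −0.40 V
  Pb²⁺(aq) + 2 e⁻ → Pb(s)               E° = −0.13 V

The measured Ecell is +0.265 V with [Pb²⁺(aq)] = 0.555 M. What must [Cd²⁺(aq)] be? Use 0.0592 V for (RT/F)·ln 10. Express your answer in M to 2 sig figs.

The Pb²⁺/Pb couple has the larger reduction potential, so it is the cathode: E°cell = −0.13 − (−0.40) = +0.27 V and n = 2.
From the Nernst equation, log Q = n(E° − E)/0.0592 = 2·(+0.27 − (+0.265))/0.0592 = 0.169.
For Pb²⁺(aq) + Cd(s) → Pb(s) + Cd²⁺(aq), the reaction quotient is Q = [Cd²⁺(aq)] / [Pb²⁺(aq)].
Substituting the known concentrations and solving, log [Cd²⁺(aq)] = −0.087 and [Cd²⁺(aq)] = 0.82 M.

0.82 M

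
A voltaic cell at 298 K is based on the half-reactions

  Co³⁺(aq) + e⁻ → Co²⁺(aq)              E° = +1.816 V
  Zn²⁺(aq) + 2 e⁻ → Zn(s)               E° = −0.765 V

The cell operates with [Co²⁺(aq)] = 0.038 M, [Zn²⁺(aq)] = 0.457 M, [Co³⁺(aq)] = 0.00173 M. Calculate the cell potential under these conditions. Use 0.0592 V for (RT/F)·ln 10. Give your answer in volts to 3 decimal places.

+2.512 V

The Co³⁺/Co²⁺ couple has the more positive E°, so it is the cathode; Zn²⁺/Zn is the anode.
E°cell = E°cat − E°an = +1.816 − (−0.765) = +2.581 V; n = 2.
The balanced reaction is 2 Co³⁺(aq) + Zn(s) → 2 Co²⁺(aq) + Zn²⁺(aq), so Q = ([Co²⁺(aq)]^2·[Zn²⁺(aq)]) / [Co³⁺(aq)]^2 = 220 and log Q = 2.343.
E = E° − (0.0592/n)·log Q = +2.581 − (0.0592/2)(2.343) = +2.512 V.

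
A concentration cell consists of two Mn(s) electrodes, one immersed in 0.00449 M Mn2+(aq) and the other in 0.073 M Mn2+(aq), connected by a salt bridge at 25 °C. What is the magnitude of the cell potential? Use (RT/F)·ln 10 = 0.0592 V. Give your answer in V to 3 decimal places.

For a concentration cell E°cell = 0, since both electrodes use the same couple.
The compartment with the higher Mn2+(aq) concentration (0.073 M) acts as the cathode; ions are reduced there and produced at the dilute (0.00449 M) anode.
With n = 2, Ecell = −(0.0592/2)·log([dilute]/[conc]) = −(0.0592/2)·log(0.00449/0.073) = +0.036 V.

0.036 V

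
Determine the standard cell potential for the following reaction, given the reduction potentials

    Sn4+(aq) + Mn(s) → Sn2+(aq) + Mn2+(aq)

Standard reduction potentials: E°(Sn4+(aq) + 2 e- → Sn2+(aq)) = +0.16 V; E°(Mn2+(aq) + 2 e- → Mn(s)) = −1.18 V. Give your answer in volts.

In the reaction as written, Sn4+(aq) is reduced (cathode) and Mn2+(aq) is produced by oxidation at the anode.
E°cell = E°(cathode) − E°(anode) = +0.16 − (−1.18) = +1.34 V.
The positive value indicates the reaction is spontaneous as written.

+1.34 V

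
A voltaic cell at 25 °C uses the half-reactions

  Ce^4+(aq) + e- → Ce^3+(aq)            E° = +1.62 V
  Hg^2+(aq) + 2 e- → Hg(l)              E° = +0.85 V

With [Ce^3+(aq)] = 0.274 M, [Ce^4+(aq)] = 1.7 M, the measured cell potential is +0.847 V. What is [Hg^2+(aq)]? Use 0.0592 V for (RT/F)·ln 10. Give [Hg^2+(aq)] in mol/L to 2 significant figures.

0.096 M

The Ce⁴⁺/Ce³⁺ couple has the larger reduction potential, so it is the cathode: E°cell = +1.62 − (+0.85) = +0.77 V and n = 2.
From the Nernst equation, log Q = n(E° − E)/0.0592 = 2·(+0.77 − (+0.847))/0.0592 = −2.601.
For 2 Ce^4+(aq) + Hg(l) → 2 Ce^3+(aq) + Hg^2+(aq), the reaction quotient is Q = ([Ce^3+(aq)]^2·[Hg^2+(aq)]) / [Ce^4+(aq)]^2.
Isolating [Hg^2+(aq)] in Q = 10^{−2.601} yields log [Hg^2+(aq)] = −1.016, i.e. 0.096 M.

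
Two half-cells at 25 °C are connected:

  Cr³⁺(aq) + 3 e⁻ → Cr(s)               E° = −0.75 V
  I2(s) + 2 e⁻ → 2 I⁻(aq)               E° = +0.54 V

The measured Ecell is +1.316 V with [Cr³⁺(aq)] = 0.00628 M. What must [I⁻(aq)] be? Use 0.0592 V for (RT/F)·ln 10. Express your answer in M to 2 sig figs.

I₂/I⁻ is the cathode (higher E°); E°cell = +0.54 − (−0.75) = +1.29 V with n = 6.
From the Nernst equation, log Q = n(E° − E)/0.0592 = 6·(+1.29 − (+1.316))/0.0592 = −2.635.
For 3 I2(s) + 2 Cr(s) → 6 I⁻(aq) + 2 Cr³⁺(aq), the reaction quotient is Q = [I⁻(aq)]^6·[Cr³⁺(aq)]^2.
Isolating [I⁻(aq)] in Q = 10^{−2.635} yields log [I⁻(aq)] = 0.295, i.e. 2.0 M.

2.0 M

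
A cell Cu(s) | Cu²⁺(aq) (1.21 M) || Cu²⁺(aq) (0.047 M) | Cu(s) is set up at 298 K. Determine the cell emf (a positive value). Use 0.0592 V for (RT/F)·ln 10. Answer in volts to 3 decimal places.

For a concentration cell E°cell = 0, since both electrodes use the same couple.
The compartment with the higher Cu²⁺(aq) concentration (1.21 M) acts as the cathode; ions are reduced there and produced at the dilute (0.047 M) anode.
With n = 2, Ecell = −(0.0592/2)·log([dilute]/[conc]) = −(0.0592/2)·log(0.047/1.21) = +0.042 V.

0.042 V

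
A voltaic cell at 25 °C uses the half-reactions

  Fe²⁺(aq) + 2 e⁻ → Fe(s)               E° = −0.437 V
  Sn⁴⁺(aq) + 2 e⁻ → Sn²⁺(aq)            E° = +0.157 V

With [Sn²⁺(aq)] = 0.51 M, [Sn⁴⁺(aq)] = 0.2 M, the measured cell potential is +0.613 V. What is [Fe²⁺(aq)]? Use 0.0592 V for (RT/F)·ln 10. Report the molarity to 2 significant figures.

The Sn⁴⁺/Sn²⁺ couple has the larger reduction potential, so it is the cathode: E°cell = +0.157 − (−0.437) = +0.594 V and n = 2.
Since E = E° − (0.0592/n)·log Q, log Q = n(E° − E)/0.0592 = −0.642.
The balanced reaction is Sn⁴⁺(aq) + Fe(s) → Sn²⁺(aq) + Fe²⁺(aq), so Q = ([Sn²⁺(aq)]·[Fe²⁺(aq)]) / [Sn⁴⁺(aq)].
Substituting the known concentrations and solving, log [Fe²⁺(aq)] = −1.049 and [Fe²⁺(aq)] = 0.089 M.

0.089 M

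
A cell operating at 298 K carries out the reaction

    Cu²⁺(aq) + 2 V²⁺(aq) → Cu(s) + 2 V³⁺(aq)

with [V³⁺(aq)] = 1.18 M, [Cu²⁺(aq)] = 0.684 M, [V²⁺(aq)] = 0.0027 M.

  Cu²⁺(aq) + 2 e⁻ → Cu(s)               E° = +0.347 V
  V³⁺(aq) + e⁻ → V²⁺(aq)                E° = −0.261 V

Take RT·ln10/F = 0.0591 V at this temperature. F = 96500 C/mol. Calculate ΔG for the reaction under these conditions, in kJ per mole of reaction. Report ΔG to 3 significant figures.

The standard cell potential is +0.347 − (−0.261) = +0.608 V, with n = 2 electrons in the balanced equation.
The reaction quotient is [V³⁺(aq)]^2 / ([Cu²⁺(aq)]·[V²⁺(aq)]^2) = 2.79×10^5; by Nernst, E = +0.608 − (0.0591/2)(5.446) = +0.4471 V.
Finally ΔG = −nFE = −(2)(96500 C/mol)(+0.4471 V) = −86.3 kJ/mol.

−86.3 kJ/mol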